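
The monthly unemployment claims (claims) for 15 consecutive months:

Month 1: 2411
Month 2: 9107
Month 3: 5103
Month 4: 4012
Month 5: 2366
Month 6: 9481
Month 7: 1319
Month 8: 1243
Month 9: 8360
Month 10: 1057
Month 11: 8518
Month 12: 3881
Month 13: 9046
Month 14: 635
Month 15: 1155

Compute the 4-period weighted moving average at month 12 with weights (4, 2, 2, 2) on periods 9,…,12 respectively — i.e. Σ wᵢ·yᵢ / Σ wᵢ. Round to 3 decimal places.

6035.200

Weighted sum: 4·8360 + 2·1057 + 2·8518 + 2·3881 = 33440 + 2114 + 17036 + 7762 = 60352
Weight total: 4 + 2 + 2 + 2 = 10
WMA = 60352 / 10 = 6035.200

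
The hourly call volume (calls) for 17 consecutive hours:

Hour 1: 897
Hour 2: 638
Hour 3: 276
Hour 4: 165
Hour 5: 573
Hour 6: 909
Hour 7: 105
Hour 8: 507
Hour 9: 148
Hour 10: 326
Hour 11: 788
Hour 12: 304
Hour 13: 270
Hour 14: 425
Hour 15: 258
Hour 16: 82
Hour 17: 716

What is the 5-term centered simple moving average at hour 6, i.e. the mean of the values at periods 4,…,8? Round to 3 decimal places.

Sum of periods 4–8: 165 + 573 + 909 + 105 + 507 = 2259
Divide by 5: 2259 / 5 = 451.800

451.800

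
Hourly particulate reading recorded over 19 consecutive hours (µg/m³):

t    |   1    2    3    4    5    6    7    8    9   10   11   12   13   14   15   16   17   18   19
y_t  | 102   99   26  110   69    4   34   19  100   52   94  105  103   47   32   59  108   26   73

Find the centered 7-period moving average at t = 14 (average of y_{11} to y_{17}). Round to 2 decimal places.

78.29

Sum of periods 11–17: 94 + 105 + 103 + 47 + 32 + 59 + 108 = 548
Divide by 7: 548 / 7 = 78.29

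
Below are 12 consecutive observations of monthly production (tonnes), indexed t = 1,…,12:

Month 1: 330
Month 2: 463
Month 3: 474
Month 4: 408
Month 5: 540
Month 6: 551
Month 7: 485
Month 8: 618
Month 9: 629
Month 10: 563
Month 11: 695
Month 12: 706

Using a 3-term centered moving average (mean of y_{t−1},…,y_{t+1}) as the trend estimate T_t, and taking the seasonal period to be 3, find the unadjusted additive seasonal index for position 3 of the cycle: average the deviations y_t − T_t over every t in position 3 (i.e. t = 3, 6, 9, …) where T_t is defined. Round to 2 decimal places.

Season position 3 occurs at t = 3, 6, 9 (where T_t is defined).
t=3: T_3 = 448.3333; y_3 − T_3 = 474 − 448.3333 = 25.6667
t=6: T_6 = 525.3333; y_6 − T_6 = 551 − 525.3333 = 25.6667
t=9: T_9 = 603.3333; y_9 − T_9 = 629 − 603.3333 = 25.6667
Mean deviation: (25.6667 + 25.6667 + 25.6667) / 3 = 25.67

25.67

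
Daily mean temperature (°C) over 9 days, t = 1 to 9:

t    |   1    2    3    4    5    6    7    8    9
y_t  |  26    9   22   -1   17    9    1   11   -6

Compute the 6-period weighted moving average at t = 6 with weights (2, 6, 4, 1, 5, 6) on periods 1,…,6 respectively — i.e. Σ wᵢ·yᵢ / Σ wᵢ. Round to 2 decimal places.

Weighted sum: 2·26 + 6·9 + 4·22 + 1·-1 + 5·17 + 6·9 = 52 + 54 + 88 + -1 + 85 + 54 = 332
Weight total: 2 + 6 + 4 + 1 + 5 + 6 = 24
WMA = 332 / 24 = 13.83

13.83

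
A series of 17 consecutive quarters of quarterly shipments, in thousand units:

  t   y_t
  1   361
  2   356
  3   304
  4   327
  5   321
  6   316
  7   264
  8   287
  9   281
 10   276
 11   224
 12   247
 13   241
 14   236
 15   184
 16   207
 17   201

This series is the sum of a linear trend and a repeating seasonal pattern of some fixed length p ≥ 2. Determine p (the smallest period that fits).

4

First differences y_{t+1} − y_t: -5, -52, 23, -6, -5, -52, 23, -6, -5, -52, …
The difference pattern repeats every 4 terms and not for any smaller step, so p = 4.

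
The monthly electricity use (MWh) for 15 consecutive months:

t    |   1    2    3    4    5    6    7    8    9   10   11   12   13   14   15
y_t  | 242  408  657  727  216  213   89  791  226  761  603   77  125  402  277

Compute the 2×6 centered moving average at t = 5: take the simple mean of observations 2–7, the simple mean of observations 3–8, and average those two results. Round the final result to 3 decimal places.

416.917

Sum over 2–7: 408 + 657 + 727 + 216 + 213 + 89 = 2310
Sum over 3–8: 657 + 727 + 216 + 213 + 89 + 791 = 2693
CMA at t=5 = (2310 + 2693) / (2·6) = 5003 / 12 = 416.917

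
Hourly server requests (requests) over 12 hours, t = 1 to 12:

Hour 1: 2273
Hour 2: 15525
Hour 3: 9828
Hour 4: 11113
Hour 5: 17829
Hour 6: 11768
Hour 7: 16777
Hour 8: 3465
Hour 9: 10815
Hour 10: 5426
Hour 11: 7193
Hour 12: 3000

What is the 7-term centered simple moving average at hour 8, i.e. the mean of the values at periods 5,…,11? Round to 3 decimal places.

Sum of periods 5–11: 17829 + 11768 + 16777 + 3465 + 10815 + 5426 + 7193 = 73273
Divide by 7: 73273 / 7 = 10467.571

10467.571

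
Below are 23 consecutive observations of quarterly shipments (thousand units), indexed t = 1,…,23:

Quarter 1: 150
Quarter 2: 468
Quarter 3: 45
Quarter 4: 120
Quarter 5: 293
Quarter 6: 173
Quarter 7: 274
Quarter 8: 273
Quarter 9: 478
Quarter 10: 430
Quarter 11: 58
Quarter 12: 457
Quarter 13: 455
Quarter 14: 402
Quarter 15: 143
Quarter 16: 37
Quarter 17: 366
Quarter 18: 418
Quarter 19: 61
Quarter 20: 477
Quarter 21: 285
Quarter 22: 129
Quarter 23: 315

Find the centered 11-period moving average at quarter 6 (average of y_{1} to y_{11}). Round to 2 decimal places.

Sum of periods 1–11: 150 + 468 + 45 + 120 + 293 + 173 + 274 + 273 + 478 + 430 + 58 = 2762
Divide by 11: 2762 / 11 = 251.09

251.09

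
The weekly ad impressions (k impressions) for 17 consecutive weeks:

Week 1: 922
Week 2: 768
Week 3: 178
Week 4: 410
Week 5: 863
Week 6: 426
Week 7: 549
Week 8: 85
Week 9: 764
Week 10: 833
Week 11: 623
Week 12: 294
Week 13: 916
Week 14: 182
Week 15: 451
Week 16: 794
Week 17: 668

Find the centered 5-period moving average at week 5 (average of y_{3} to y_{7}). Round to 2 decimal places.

Sum of periods 3–7: 178 + 410 + 863 + 426 + 549 = 2426
Divide by 5: 2426 / 5 = 485.20

485.20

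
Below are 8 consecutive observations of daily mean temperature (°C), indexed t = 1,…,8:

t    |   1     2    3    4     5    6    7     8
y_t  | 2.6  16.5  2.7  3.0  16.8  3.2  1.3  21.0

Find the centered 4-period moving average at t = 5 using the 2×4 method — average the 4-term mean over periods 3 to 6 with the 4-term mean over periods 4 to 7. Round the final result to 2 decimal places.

6.25

Sum over 3–6: 2.7 + 3.0 + 16.8 + 3.2 = 25.7
Sum over 4–7: 3.0 + 16.8 + 3.2 + 1.3 = 24.3
CMA at t=5 = (25.7 + 24.3) / (2·4) = 50.0 / 8 = 6.25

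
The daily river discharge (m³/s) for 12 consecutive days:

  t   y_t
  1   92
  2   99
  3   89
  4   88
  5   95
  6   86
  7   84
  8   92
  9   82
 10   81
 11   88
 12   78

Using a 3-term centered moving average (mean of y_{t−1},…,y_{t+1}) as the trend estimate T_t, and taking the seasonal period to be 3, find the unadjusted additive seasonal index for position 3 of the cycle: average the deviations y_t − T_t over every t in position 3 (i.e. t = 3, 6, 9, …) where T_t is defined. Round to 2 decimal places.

Season position 3 occurs at t = 3, 6, 9 (where T_t is defined).
t=3: T_3 = 92.0000; y_3 − T_3 = 89 − 92.0000 = -3.0000
t=6: T_6 = 88.3333; y_6 − T_6 = 86 − 88.3333 = -2.3333
t=9: T_9 = 85.0000; y_9 − T_9 = 82 − 85.0000 = -3.0000
Mean deviation: (-3.0000 + -2.3333 + -3.0000) / 3 = -2.78

-2.78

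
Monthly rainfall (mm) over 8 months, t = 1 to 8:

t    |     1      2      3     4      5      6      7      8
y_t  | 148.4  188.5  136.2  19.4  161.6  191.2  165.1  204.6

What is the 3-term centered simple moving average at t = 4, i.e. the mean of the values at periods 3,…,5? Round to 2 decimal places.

Sum of periods 3–5: 136.2 + 19.4 + 161.6 = 317.2
Divide by 3: 317.2 / 3 = 105.73

105.73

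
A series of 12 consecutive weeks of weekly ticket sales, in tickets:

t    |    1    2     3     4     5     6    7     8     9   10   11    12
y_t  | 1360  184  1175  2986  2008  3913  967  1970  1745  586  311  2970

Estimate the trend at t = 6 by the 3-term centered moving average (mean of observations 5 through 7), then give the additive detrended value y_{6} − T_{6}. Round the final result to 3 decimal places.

Trend T_6 = (2008 + 3913 + 967) / 3 = 6888/3 = 2296.00000
Detrended value: 3913 − 2296.00000 = 1617.000

1617.000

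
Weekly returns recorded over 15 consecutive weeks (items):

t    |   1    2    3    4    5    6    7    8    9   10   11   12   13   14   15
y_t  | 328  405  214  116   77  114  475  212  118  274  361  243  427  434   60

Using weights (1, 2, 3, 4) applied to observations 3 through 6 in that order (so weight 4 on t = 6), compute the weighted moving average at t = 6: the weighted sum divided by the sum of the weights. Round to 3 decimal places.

Weighted sum: 1·214 + 2·116 + 3·77 + 4·114 = 214 + 232 + 231 + 456 = 1133
Weight total: 1 + 2 + 3 + 4 = 10
WMA = 1133 / 10 = 113.300

113.300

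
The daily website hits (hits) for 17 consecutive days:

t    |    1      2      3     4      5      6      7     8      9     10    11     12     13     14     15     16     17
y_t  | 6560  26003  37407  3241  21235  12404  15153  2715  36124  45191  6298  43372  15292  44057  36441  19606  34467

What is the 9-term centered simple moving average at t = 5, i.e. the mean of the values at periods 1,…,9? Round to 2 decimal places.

17871.33

Sum of periods 1–9: 6560 + 26003 + 37407 + 3241 + 21235 + 12404 + 15153 + 2715 + 36124 = 160842
Divide by 9: 160842 / 9 = 17871.33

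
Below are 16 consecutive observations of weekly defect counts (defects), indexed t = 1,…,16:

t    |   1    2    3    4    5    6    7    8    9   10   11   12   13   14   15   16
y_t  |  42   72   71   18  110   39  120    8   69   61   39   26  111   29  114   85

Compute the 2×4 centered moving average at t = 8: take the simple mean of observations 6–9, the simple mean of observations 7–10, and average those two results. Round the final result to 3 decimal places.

61.750

Sum over 6–9: 39 + 120 + 8 + 69 = 236
Sum over 7–10: 120 + 8 + 69 + 61 = 258
CMA at t=8 = (236 + 258) / (2·4) = 494 / 8 = 61.750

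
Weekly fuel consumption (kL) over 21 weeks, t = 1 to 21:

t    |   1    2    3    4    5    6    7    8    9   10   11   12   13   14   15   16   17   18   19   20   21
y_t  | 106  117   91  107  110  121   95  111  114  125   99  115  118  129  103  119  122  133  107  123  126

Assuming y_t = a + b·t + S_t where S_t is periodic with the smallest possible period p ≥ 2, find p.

4

First differences y_{t+1} − y_t: 11, -26, 16, 3, 11, -26, 16, 3, 11, -26, …
The difference pattern repeats every 4 terms and not for any smaller step, so p = 4.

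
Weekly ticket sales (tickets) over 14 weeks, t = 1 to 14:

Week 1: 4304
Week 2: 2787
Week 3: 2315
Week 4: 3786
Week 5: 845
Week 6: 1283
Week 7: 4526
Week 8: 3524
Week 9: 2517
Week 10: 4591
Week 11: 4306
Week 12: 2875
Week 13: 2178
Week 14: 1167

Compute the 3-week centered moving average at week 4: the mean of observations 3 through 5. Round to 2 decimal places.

2315.33

Sum of periods 3–5: 2315 + 3786 + 845 = 6946
Divide by 3: 6946 / 3 = 2315.33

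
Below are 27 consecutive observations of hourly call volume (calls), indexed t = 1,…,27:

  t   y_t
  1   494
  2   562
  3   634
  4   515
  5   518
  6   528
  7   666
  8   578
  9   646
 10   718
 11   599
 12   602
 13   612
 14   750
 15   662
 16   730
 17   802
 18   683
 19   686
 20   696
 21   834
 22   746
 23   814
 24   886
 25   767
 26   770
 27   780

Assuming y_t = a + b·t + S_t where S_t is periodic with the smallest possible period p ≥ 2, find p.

7

First differences y_{t+1} − y_t: 68, 72, -119, 3, 10, 138, -88, 68, 72, -119, 3, 10, 138, -88, 68, 72, …
The difference pattern repeats every 7 terms and not for any smaller step, so p = 7.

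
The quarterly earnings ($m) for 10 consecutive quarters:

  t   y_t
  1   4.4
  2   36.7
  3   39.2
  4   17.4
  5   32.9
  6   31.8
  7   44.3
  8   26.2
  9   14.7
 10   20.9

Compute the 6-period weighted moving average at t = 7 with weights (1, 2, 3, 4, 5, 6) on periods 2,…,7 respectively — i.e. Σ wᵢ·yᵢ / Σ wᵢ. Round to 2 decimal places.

34.46

Weighted sum: 1·36.7 + 2·39.2 + 3·17.4 + 4·32.9 + 5·31.8 + 6·44.3 = 36.7 + 78.4 + 52.2 + 131.6 + 159.0 + 265.8 = 723.7
Weight total: 1 + 2 + 3 + 4 + 5 + 6 = 21
WMA = 723.7 / 21 = 34.46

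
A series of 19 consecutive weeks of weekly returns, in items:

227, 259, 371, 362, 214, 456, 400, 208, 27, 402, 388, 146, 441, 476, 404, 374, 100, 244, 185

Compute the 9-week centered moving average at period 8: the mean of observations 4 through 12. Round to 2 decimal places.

Sum of periods 4–12: 362 + 214 + 456 + 400 + 208 + 27 + 402 + 388 + 146 = 2603
Divide by 9: 2603 / 9 = 289.22

289.22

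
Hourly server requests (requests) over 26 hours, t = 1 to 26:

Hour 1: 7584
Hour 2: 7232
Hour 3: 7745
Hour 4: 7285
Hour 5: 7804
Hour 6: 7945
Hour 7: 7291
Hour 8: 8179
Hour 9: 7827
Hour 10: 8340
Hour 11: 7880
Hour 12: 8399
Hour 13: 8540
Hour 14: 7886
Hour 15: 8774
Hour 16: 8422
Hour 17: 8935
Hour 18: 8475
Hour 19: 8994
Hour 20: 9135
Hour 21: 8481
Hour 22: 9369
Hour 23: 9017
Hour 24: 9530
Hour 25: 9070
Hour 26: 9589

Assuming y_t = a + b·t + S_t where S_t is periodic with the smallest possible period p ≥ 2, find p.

7

First differences y_{t+1} − y_t: -352, 513, -460, 519, 141, -654, 888, -352, 513, -460, 519, 141, -654, 888, -352, 513, …
The difference pattern repeats every 7 terms and not for any smaller step, so p = 7.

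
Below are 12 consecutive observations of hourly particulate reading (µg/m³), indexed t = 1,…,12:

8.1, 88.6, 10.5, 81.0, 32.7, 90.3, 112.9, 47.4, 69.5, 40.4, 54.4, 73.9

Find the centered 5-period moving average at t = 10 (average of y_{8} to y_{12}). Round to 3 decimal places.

57.120

Sum of periods 8–12: 47.4 + 69.5 + 40.4 + 54.4 + 73.9 = 285.6
Divide by 5: 285.6 / 5 = 57.120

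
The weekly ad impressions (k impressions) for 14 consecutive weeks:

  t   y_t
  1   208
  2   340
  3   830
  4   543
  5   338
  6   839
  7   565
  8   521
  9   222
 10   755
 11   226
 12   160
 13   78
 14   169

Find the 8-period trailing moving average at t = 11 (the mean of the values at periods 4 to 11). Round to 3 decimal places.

Sum of periods 4–11: 543 + 338 + 839 + 565 + 521 + 222 + 755 + 226 = 4009
Divide by 8: 4009 / 8 = 501.125

501.125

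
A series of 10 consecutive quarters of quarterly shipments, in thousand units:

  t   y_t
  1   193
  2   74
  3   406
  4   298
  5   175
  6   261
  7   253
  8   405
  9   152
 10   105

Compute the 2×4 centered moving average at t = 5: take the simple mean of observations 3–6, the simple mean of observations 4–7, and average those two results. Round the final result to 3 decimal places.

265.875

Sum over 3–6: 406 + 298 + 175 + 261 = 1140
Sum over 4–7: 298 + 175 + 261 + 253 = 987
CMA at t=5 = (1140 + 987) / (2·4) = 2127 / 8 = 265.875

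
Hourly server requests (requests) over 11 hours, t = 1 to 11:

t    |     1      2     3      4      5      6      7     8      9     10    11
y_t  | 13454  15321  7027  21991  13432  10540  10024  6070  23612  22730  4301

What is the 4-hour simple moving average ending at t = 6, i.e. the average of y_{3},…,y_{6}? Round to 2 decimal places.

13247.50

Sum of periods 3–6: 7027 + 21991 + 13432 + 10540 = 52990
Divide by 4: 52990 / 4 = 13247.50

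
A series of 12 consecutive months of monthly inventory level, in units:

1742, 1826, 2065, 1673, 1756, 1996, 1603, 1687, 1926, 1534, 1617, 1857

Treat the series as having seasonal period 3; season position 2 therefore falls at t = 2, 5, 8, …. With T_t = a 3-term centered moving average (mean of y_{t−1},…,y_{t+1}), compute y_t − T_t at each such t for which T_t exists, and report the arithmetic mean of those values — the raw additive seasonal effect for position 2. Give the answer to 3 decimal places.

-52.000

Season position 2 occurs at t = 2, 5, 8, 11 (where T_t is defined).
t=2: T_2 = 1877.66667; y_2 − T_2 = 1826 − 1877.66667 = -51.66667
t=5: T_5 = 1808.33333; y_5 − T_5 = 1756 − 1808.33333 = -52.33333
t=8: T_8 = 1738.66667; y_8 − T_8 = 1687 − 1738.66667 = -51.66667
t=11: T_11 = 1669.33333; y_11 − T_11 = 1617 − 1669.33333 = -52.33333
Mean deviation: (-51.66667 + -52.33333 + -51.66667 + -52.33333) / 4 = -52.000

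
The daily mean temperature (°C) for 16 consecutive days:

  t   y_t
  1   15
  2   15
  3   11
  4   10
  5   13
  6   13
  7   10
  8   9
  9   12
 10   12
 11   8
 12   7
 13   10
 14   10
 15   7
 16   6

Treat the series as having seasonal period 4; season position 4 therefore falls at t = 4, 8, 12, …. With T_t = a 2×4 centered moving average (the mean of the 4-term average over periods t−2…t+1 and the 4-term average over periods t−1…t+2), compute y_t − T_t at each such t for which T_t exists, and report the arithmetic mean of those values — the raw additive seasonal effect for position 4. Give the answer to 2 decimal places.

Season position 4 occurs at t = 4, 8, 12 (where T_t is defined).
t=4: T_4 = 12.0000; y_4 − T_4 = 10 − 12.0000 = -2.0000
t=8: T_8 = 10.8750; y_8 − T_8 = 9 − 10.8750 = -1.8750
t=12: T_12 = 9.0000; y_12 − T_12 = 7 − 9.0000 = -2.0000
Mean deviation: (-2.0000 + -1.8750 + -2.0000) / 3 = -1.96

-1.96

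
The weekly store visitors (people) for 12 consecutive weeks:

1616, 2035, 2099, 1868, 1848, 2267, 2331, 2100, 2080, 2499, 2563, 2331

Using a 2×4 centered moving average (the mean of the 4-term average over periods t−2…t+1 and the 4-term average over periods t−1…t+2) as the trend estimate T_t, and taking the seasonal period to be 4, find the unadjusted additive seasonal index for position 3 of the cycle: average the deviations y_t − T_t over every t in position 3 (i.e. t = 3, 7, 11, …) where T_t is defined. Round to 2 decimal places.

Season position 3 occurs at t = 3, 7 (where T_t is defined).
t=3: T_3 = 1933.5000; y_3 − T_3 = 2099 − 1933.5000 = 165.5000
t=7: T_7 = 2165.5000; y_7 − T_7 = 2331 − 2165.5000 = 165.5000
Mean deviation: (165.5000 + 165.5000) / 2 = 165.50

165.50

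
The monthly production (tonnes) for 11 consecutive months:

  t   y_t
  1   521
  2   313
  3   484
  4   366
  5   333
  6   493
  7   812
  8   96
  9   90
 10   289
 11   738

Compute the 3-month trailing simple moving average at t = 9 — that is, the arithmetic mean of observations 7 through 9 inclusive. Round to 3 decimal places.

Sum of periods 7–9: 812 + 96 + 90 = 998
Divide by 3: 998 / 3 = 332.667

332.667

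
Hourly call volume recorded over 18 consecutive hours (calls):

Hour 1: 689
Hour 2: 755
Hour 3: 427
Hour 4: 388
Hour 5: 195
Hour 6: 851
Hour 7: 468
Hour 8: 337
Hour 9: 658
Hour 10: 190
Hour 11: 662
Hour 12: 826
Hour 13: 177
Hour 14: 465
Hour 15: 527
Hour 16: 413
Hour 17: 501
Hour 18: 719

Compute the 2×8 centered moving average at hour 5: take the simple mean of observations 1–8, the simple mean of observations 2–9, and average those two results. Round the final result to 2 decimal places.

511.81

Sum over 1–8: 689 + 755 + 427 + 388 + 195 + 851 + 468 + 337 = 4110
Sum over 2–9: 755 + 427 + 388 + 195 + 851 + 468 + 337 + 658 = 4079
CMA at t=5 = (4110 + 4079) / (2·8) = 8189 / 16 = 511.81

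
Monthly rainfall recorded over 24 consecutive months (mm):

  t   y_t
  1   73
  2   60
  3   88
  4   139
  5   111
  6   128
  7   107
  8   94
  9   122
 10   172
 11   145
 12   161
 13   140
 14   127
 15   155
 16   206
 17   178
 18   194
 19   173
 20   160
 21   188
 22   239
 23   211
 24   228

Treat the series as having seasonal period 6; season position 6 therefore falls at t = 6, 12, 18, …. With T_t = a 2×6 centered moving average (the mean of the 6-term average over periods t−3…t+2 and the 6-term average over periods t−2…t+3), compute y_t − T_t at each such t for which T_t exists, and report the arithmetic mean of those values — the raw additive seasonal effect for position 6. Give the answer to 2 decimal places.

13.78

Season position 6 occurs at t = 6, 12, 18 (where T_t is defined).
t=6: T_6 = 114.0000; y_6 − T_6 = 128 − 114.0000 = 14.0000
t=12: T_12 = 147.2500; y_12 − T_12 = 161 − 147.2500 = 13.7500
t=18: T_18 = 180.4167; y_18 − T_18 = 194 − 180.4167 = 13.5833
Mean deviation: (14.0000 + 13.7500 + 13.5833) / 3 = 13.78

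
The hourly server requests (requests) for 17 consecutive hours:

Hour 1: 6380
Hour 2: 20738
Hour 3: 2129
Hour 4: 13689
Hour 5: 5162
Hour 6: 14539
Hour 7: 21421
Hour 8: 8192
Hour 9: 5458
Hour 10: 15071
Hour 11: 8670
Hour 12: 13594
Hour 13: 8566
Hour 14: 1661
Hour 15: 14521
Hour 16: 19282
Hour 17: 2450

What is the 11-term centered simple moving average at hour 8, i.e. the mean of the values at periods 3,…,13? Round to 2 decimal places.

Sum of periods 3–13: 2129 + 13689 + 5162 + 14539 + 21421 + 8192 + 5458 + 15071 + 8670 + 13594 + 8566 = 116491
Divide by 11: 116491 / 11 = 10590.09

10590.09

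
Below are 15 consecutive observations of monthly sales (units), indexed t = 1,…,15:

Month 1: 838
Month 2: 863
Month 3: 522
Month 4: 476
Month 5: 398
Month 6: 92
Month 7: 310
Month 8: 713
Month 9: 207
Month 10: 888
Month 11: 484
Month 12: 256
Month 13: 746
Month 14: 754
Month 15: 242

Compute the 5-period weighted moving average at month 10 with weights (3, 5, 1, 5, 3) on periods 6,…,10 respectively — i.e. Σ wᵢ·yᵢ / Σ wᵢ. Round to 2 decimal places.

Weighted sum: 3·92 + 5·310 + 1·713 + 5·207 + 3·888 = 276 + 1550 + 713 + 1035 + 2664 = 6238
Weight total: 3 + 5 + 1 + 5 + 3 = 17
WMA = 6238 / 17 = 366.94

366.94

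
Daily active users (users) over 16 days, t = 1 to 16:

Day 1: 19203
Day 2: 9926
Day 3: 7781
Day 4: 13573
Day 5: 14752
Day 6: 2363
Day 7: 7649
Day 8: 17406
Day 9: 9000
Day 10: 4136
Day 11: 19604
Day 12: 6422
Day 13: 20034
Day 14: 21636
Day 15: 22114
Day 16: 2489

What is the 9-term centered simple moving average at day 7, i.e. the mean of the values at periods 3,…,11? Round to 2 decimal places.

10696.00

Sum of periods 3–11: 7781 + 13573 + 14752 + 2363 + 7649 + 17406 + 9000 + 4136 + 19604 = 96264
Divide by 9: 96264 / 9 = 10696.00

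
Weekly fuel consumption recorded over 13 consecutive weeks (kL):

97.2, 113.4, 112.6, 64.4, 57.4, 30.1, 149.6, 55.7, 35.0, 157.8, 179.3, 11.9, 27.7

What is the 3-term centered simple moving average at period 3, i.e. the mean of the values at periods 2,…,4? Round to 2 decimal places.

96.80

Sum of periods 2–4: 113.4 + 112.6 + 64.4 = 290.4
Divide by 3: 290.4 / 3 = 96.80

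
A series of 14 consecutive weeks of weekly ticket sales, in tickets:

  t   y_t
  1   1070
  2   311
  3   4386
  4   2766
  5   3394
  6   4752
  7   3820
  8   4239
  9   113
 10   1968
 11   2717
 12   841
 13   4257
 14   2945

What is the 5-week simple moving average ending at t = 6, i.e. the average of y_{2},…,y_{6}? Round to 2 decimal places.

Sum of periods 2–6: 311 + 4386 + 2766 + 3394 + 4752 = 15609
Divide by 5: 15609 / 5 = 3121.80

3121.80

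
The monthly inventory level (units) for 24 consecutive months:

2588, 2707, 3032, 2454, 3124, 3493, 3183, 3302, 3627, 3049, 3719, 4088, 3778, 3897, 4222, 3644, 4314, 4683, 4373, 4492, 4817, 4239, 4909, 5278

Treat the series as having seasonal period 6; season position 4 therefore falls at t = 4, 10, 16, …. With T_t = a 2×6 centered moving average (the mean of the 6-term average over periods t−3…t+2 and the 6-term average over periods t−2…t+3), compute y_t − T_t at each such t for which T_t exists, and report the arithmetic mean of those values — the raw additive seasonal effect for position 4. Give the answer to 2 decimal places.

Season position 4 occurs at t = 4, 10, 16 (where T_t is defined).
t=4: T_4 = 2949.2500; y_4 − T_4 = 2454 − 2949.2500 = -495.2500
t=10: T_10 = 3544.2500; y_10 − T_10 = 3049 − 3544.2500 = -495.2500
t=16: T_16 = 4139.2500; y_16 − T_16 = 3644 − 4139.2500 = -495.2500
Mean deviation: (-495.2500 + -495.2500 + -495.2500) / 3 = -495.25

-495.25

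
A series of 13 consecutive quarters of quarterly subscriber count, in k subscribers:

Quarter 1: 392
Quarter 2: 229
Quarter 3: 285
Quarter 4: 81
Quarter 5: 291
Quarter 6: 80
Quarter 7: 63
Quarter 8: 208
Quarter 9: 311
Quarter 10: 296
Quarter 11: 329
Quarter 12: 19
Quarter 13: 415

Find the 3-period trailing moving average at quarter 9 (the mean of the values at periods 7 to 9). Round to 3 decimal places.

Sum of periods 7–9: 63 + 208 + 311 = 582
Divide by 3: 582 / 3 = 194.000

194.000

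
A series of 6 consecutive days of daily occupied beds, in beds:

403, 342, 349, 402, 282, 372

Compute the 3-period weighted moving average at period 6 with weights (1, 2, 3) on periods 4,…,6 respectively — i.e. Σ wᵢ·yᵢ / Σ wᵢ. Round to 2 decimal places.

347.00

Weighted sum: 1·402 + 2·282 + 3·372 = 402 + 564 + 1116 = 2082
Weight total: 1 + 2 + 3 = 6
WMA = 2082 / 6 = 347.00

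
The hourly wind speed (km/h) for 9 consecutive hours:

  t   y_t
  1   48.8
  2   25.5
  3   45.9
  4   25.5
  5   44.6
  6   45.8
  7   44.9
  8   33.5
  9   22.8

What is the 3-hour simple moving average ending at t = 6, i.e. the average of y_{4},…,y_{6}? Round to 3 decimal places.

38.633

Sum of periods 4–6: 25.5 + 44.6 + 45.8 = 115.9
Divide by 3: 115.9 / 3 = 38.633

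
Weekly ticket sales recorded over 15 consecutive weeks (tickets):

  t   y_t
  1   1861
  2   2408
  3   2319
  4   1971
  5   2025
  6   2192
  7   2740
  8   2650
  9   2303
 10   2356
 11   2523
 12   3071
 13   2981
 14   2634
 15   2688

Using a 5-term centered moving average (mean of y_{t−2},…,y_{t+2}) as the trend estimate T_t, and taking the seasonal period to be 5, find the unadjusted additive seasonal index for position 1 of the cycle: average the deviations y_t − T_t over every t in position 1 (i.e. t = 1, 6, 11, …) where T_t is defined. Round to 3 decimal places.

Season position 1 occurs at t = 6, 11 (where T_t is defined).
t=6: T_6 = 2315.60000; y_6 − T_6 = 2192 − 2315.60000 = -123.60000
t=11: T_11 = 2646.80000; y_11 − T_11 = 2523 − 2646.80000 = -123.80000
Mean deviation: (-123.60000 + -123.80000) / 2 = -123.700

-123.700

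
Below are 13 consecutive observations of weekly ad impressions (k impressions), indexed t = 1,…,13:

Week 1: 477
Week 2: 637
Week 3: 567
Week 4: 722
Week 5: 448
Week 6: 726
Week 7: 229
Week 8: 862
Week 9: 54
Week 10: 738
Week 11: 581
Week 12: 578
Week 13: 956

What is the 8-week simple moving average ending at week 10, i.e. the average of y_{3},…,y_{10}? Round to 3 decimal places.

Sum of periods 3–10: 567 + 722 + 448 + 726 + 229 + 862 + 54 + 738 = 4346
Divide by 8: 4346 / 8 = 543.250

543.250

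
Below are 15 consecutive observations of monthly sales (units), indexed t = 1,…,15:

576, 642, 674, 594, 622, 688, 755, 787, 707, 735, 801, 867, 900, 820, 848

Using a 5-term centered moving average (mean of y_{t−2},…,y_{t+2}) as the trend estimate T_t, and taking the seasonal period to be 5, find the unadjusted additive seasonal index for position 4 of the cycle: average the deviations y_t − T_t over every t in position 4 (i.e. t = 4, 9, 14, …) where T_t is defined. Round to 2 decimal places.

Season position 4 occurs at t = 4, 9 (where T_t is defined).
t=4: T_4 = 644.0000; y_4 − T_4 = 594 − 644.0000 = -50.0000
t=9: T_9 = 757.0000; y_9 − T_9 = 707 − 757.0000 = -50.0000
Mean deviation: (-50.0000 + -50.0000) / 2 = -50.00

-50.00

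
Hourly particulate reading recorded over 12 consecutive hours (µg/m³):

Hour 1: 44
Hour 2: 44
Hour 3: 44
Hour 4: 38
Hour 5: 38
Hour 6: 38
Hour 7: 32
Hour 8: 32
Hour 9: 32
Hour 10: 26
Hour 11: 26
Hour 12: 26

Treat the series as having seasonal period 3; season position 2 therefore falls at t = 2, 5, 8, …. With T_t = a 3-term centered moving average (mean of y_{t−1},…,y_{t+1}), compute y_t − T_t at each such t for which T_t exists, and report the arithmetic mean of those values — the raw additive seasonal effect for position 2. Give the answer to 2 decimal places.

0.00

Season position 2 occurs at t = 2, 5, 8, 11 (where T_t is defined).
t=2: T_2 = 44.0000; y_2 − T_2 = 44 − 44.0000 = 0.0000
t=5: T_5 = 38.0000; y_5 − T_5 = 38 − 38.0000 = 0.0000
t=8: T_8 = 32.0000; y_8 − T_8 = 32 − 32.0000 = 0.0000
t=11: T_11 = 26.0000; y_11 − T_11 = 26 − 26.0000 = 0.0000
Mean deviation: (0.0000 + 0.0000 + 0.0000 + 0.0000) / 4 = 0.00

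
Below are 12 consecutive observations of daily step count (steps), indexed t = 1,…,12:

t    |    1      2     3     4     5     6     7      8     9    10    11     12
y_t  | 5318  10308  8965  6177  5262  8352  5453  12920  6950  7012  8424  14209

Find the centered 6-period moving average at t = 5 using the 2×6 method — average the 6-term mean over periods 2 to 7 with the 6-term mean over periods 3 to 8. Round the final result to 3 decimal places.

7637.167

Sum over 2–7: 10308 + 8965 + 6177 + 5262 + 8352 + 5453 = 44517
Sum over 3–8: 8965 + 6177 + 5262 + 8352 + 5453 + 12920 = 47129
CMA at t=5 = (44517 + 47129) / (2·6) = 91646 / 12 = 7637.167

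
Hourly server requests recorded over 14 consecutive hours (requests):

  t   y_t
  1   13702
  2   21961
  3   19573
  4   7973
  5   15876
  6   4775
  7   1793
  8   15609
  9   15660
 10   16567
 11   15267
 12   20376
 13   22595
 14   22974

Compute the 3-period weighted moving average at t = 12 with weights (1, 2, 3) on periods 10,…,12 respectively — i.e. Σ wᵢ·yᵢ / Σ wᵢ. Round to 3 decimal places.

Weighted sum: 1·16567 + 2·15267 + 3·20376 = 16567 + 30534 + 61128 = 108229
Weight total: 1 + 2 + 3 = 6
WMA = 108229 / 6 = 18038.167

18038.167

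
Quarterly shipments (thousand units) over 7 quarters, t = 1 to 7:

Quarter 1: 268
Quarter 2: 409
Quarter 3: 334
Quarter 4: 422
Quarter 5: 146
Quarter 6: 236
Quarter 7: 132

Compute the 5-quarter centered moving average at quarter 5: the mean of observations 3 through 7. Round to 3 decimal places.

Sum of periods 3–7: 334 + 422 + 146 + 236 + 132 = 1270
Divide by 5: 1270 / 5 = 254.000

254.000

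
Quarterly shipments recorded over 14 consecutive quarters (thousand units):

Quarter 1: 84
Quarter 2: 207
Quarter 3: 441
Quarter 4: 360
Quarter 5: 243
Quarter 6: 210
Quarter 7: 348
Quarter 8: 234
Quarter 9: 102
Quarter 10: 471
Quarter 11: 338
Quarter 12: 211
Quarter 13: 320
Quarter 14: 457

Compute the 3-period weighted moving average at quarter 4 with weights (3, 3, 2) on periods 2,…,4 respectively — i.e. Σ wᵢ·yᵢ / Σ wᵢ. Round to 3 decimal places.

Weighted sum: 3·207 + 3·441 + 2·360 = 621 + 1323 + 720 = 2664
Weight total: 3 + 3 + 2 = 8
WMA = 2664 / 8 = 333.000

333.000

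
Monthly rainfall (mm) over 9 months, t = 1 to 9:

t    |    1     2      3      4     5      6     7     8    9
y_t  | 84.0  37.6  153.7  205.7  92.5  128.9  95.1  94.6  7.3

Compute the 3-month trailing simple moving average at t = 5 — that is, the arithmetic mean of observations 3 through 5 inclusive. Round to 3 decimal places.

Sum of periods 3–5: 153.7 + 205.7 + 92.5 = 451.9
Divide by 3: 451.9 / 3 = 150.633

150.633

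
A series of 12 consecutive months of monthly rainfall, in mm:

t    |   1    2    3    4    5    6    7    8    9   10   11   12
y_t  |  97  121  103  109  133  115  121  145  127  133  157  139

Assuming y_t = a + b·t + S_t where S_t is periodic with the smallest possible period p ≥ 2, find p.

First differences y_{t+1} − y_t: 24, -18, 6, 24, -18, 6, 24, -18, …
The difference pattern repeats every 3 terms and not for any smaller step, so p = 3.

3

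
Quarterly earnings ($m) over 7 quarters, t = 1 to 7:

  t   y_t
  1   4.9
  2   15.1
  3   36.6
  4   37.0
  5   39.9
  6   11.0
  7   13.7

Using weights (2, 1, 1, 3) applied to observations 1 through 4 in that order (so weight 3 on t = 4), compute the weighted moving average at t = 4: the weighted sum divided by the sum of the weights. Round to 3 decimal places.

Weighted sum: 2·4.9 + 1·15.1 + 1·36.6 + 3·37.0 = 9.8 + 15.1 + 36.6 + 111.0 = 172.5
Weight total: 2 + 1 + 1 + 3 = 7
WMA = 172.5 / 7 = 24.643

24.643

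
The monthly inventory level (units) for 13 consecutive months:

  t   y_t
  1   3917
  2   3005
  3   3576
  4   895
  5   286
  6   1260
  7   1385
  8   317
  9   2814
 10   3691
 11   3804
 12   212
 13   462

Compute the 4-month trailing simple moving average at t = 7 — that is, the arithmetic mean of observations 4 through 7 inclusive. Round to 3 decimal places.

956.500

Sum of periods 4–7: 895 + 286 + 1260 + 1385 = 3826
Divide by 4: 3826 / 4 = 956.500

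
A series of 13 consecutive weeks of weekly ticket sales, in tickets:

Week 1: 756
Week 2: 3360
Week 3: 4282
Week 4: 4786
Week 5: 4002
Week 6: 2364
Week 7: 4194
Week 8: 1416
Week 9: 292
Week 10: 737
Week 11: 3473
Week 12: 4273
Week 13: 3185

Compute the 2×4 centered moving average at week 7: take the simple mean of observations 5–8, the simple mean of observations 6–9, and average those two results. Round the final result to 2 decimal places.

2530.25

Sum over 5–8: 4002 + 2364 + 4194 + 1416 = 11976
Sum over 6–9: 2364 + 4194 + 1416 + 292 = 8266
CMA at t=7 = (11976 + 8266) / (2·4) = 20242 / 8 = 2530.25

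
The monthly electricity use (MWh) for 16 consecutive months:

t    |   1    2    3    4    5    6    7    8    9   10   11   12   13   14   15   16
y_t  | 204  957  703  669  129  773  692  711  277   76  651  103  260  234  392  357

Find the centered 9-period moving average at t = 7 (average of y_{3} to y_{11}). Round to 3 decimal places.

520.111

Sum of periods 3–11: 703 + 669 + 129 + 773 + 692 + 711 + 277 + 76 + 651 = 4681
Divide by 9: 4681 / 9 = 520.111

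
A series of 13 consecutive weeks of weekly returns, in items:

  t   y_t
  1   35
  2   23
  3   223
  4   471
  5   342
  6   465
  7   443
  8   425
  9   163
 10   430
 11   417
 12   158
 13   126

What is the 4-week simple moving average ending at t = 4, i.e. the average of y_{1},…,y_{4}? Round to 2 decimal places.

188.00

Sum of periods 1–4: 35 + 23 + 223 + 471 = 752
Divide by 4: 752 / 4 = 188.00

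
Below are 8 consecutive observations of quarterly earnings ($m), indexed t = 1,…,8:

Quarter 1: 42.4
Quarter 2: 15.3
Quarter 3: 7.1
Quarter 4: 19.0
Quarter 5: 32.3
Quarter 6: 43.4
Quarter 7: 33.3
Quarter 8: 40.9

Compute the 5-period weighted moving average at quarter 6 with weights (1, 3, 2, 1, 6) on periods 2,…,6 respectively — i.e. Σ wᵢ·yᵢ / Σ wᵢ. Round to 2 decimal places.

28.25

Weighted sum: 1·15.3 + 3·7.1 + 2·19.0 + 1·32.3 + 6·43.4 = 15.3 + 21.3 + 38.0 + 32.3 + 260.4 = 367.3
Weight total: 1 + 3 + 2 + 1 + 6 = 13
WMA = 367.3 / 13 = 28.25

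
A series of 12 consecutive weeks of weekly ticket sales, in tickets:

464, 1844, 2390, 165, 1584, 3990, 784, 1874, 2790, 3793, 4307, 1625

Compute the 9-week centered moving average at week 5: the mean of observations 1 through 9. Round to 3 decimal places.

Sum of periods 1–9: 464 + 1844 + 2390 + 165 + 1584 + 3990 + 784 + 1874 + 2790 = 15885
Divide by 9: 15885 / 9 = 1765.000

1765.000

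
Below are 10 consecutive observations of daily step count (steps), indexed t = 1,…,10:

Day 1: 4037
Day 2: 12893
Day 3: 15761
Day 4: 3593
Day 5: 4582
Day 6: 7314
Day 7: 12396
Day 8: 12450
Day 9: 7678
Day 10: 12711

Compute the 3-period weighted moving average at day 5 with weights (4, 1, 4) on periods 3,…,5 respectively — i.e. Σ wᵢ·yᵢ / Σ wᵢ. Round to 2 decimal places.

Weighted sum: 4·15761 + 1·3593 + 4·4582 = 63044 + 3593 + 18328 = 84965
Weight total: 4 + 1 + 4 = 9
WMA = 84965 / 9 = 9440.56

9440.56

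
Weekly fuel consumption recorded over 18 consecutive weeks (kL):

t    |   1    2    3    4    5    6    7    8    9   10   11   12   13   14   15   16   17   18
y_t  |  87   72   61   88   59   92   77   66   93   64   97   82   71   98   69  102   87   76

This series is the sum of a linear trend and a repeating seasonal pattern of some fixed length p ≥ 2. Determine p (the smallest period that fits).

5

First differences y_{t+1} − y_t: -15, -11, 27, -29, 33, -15, -11, 27, -29, 33, -15, -11, …
The difference pattern repeats every 5 terms and not for any smaller step, so p = 5.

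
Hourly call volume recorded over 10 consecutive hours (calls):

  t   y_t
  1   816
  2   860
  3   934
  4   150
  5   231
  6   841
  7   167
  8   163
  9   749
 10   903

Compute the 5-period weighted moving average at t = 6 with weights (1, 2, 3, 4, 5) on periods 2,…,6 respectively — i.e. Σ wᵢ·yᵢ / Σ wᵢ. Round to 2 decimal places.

553.80

Weighted sum: 1·860 + 2·934 + 3·150 + 4·231 + 5·841 = 860 + 1868 + 450 + 924 + 4205 = 8307
Weight total: 1 + 2 + 3 + 4 + 5 = 15
WMA = 8307 / 15 = 553.80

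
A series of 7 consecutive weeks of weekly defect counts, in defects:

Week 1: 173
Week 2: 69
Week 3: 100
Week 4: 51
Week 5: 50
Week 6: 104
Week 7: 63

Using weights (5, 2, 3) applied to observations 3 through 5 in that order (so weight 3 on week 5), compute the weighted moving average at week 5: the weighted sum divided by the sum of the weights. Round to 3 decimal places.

75.200

Weighted sum: 5·100 + 2·51 + 3·50 = 500 + 102 + 150 = 752
Weight total: 5 + 2 + 3 = 10
WMA = 752 / 10 = 75.200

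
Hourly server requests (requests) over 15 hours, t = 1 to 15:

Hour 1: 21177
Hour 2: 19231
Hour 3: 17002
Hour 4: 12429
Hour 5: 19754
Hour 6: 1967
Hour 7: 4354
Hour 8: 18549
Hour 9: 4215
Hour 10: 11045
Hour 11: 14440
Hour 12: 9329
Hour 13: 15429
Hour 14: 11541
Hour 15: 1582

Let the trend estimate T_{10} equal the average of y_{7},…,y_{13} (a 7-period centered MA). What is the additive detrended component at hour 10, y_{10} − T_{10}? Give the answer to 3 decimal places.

Trend T_10 = (4354 + 18549 + 4215 + 11045 + 14440 + 9329 + 15429) / 7 = 77361/7 = 11051.57143
Detrended value: 11045 − 11051.57143 = -6.571

-6.571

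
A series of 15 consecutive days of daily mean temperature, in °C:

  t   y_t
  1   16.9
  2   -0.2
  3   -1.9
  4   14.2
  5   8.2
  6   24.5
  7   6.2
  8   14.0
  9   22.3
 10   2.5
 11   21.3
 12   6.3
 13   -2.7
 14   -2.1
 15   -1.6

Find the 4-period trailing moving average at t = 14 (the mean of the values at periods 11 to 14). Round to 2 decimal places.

5.70

Sum of periods 11–14: 21.3 + 6.3 + (-2.7) + (-2.1) = 22.8
Divide by 4: 22.8 / 4 = 5.70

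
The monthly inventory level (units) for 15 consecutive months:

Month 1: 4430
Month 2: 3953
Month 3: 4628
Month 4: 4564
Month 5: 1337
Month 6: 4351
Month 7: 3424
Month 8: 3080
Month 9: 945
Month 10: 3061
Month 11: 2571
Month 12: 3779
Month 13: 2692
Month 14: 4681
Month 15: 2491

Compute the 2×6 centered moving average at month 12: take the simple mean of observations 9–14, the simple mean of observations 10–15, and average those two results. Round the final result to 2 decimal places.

Sum over 9–14: 945 + 3061 + 2571 + 3779 + 2692 + 4681 = 17729
Sum over 10–15: 3061 + 2571 + 3779 + 2692 + 4681 + 2491 = 19275
CMA at t=12 = (17729 + 19275) / (2·6) = 37004 / 12 = 3083.67

3083.67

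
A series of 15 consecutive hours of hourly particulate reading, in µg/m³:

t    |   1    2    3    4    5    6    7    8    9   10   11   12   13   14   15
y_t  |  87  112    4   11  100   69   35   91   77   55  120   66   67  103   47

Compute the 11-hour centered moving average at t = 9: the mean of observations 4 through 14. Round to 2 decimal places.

72.18

Sum of periods 4–14: 11 + 100 + 69 + 35 + 91 + 77 + 55 + 120 + 66 + 67 + 103 = 794
Divide by 11: 794 / 11 = 72.18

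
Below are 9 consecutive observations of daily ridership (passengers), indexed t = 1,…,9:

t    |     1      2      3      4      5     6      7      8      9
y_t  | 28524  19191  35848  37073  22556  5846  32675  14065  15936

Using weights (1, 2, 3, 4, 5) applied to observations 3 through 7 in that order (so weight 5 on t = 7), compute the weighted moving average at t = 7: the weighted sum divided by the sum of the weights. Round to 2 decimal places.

Weighted sum: 1·35848 + 2·37073 + 3·22556 + 4·5846 + 5·32675 = 35848 + 74146 + 67668 + 23384 + 163375 = 364421
Weight total: 1 + 2 + 3 + 4 + 5 = 15
WMA = 364421 / 15 = 24294.73

24294.73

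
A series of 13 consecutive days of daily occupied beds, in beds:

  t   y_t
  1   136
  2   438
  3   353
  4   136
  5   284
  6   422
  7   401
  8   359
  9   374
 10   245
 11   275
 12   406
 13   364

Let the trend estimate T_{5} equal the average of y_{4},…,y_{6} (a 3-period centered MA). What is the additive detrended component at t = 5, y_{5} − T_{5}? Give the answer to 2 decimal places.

Trend T_5 = (136 + 284 + 422) / 3 = 842/3 = 280.6667
Detrended value: 284 − 280.6667 = 3.33

3.33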